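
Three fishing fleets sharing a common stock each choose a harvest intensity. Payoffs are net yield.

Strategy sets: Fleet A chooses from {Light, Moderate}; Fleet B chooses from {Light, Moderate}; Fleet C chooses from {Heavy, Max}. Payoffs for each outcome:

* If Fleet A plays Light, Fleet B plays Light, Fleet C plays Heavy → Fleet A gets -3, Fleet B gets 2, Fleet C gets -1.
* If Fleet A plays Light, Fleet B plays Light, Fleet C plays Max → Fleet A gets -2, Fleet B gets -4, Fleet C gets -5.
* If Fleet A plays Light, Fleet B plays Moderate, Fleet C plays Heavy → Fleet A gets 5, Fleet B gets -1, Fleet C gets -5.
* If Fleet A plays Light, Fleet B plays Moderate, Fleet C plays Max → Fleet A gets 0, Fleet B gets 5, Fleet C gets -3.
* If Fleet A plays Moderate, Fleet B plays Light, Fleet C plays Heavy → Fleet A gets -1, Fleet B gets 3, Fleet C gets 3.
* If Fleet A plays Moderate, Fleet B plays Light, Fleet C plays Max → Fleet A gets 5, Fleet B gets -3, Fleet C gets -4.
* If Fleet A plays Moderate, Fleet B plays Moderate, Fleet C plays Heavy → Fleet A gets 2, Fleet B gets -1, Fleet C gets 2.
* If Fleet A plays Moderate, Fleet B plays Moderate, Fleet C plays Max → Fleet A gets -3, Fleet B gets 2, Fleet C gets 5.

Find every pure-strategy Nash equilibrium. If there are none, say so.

Pure-strategy Nash equilibria: (Light, Moderate, Max), (Moderate, Light, Heavy)

Fleet A against (Light, Heavy): payoffs -3, -1 → best response Moderate.
Fleet A against (Light, Max): payoffs -2, 5 → best response Moderate.
Fleet A against (Moderate, Heavy): payoffs 5, 2 → best response Light.
Fleet A against (Moderate, Max): payoffs 0, -3 → best response Light.
Fleet B against (Light, Heavy): payoffs 2, -1 → best response Light.
Fleet B against (Light, Max): payoffs -4, 5 → best response Moderate.
Fleet B against (Moderate, Heavy): payoffs 3, -1 → best response Light.
Fleet B against (Moderate, Max): payoffs -3, 2 → best response Moderate.
Fleet C against (Light, Light): payoffs -1, -5 → best response Heavy.
Fleet C against (Light, Moderate): payoffs -5, -3 → best response Max.
Fleet C against (Moderate, Light): payoffs 3, -4 → best response Heavy.
Fleet C against (Moderate, Moderate): payoffs 2, 5 → best response Max.
Mutual best responses: (Light, Moderate, Max); (Moderate, Light, Heavy).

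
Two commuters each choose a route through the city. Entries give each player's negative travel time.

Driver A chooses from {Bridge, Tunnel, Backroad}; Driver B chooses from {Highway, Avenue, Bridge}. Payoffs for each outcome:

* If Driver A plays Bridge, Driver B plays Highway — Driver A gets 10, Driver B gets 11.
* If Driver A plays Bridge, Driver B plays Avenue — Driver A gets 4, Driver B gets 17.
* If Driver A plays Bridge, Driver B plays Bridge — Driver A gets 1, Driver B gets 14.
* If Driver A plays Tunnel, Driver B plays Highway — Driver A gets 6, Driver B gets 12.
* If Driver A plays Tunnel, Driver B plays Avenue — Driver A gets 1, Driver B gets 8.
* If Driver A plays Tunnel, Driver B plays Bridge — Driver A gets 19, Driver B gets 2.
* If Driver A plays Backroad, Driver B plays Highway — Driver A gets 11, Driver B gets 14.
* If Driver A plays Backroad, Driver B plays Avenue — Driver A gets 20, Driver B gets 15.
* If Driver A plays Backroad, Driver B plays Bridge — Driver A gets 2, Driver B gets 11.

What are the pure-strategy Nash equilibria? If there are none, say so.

(Backroad, Avenue)

(Bridge, Highway): Driver A can switch to Backroad (10 → 11). Not NE.
(Bridge, Avenue): Driver A can switch to Backroad (4 → 20). Not NE.
(Bridge, Bridge): Driver A can switch to Tunnel (1 → 19). Not NE.
(Tunnel, Highway): Driver A can switch to Bridge (6 → 10). Not NE.
(Tunnel, Avenue): Driver A can switch to Bridge (1 → 4). Not NE.
(Tunnel, Bridge): Driver B can switch to Highway (2 → 12). Not NE.
(Backroad, Avenue): Driver A gets 20, best alternative 4; Driver B gets 15, best alternative 14. No profitable deviation — NE.
(The remaining 2 profiles each have a profitable deviation by the same check.)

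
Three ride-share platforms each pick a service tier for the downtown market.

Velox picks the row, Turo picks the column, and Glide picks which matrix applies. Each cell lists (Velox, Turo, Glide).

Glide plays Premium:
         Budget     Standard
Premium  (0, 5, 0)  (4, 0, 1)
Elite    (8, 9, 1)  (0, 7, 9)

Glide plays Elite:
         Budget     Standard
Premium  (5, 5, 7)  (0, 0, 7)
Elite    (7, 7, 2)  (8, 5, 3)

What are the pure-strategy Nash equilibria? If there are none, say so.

For each strategy profile, look for a profitable unilateral deviation.
(Premium, Budget, Premium): Velox can switch to Elite (0 → 8). Not NE.
(Premium, Budget, Elite): Velox can switch to Elite (5 → 7). Not NE.
(Premium, Standard, Premium): Turo can switch to Budget (0 → 5). Not NE.
(Premium, Standard, Elite): Velox can switch to Elite (0 → 8). Not NE.
(Elite, Budget, Premium): Glide can switch to Elite (1 → 2). Not NE.
(Elite, Budget, Elite): Velox gets 7, best alternative 5; Turo gets 7, best alternative 5; Glide gets 2, best alternative 1. No profitable deviation — NE.
(Elite, Standard, Premium): Velox can switch to Premium (0 → 4). Not NE.
(The remaining 1 profile has a profitable deviation by the same check.)

Pure NE: (Elite, Budget, Elite)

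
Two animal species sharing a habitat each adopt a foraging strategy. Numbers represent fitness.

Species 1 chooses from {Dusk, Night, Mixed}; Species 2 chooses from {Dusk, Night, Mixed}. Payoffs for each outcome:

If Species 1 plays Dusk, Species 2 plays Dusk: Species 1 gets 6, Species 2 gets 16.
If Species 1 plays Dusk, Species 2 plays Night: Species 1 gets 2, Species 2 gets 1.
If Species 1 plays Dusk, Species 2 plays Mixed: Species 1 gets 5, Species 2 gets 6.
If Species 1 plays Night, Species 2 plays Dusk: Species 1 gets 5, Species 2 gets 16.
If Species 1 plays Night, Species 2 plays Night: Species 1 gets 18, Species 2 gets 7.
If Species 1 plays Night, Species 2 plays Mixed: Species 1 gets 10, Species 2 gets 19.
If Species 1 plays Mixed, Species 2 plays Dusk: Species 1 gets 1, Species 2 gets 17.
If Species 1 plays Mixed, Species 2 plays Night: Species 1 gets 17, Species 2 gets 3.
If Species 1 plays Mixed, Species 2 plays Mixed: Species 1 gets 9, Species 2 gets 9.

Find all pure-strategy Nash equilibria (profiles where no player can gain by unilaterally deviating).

(Dusk, Dusk): Species 1 gets 6, best alternative 5; Species 2 gets 16, best alternative 6. No profitable deviation — NE.
(Dusk, Night): Species 1 can switch to Night (2 → 18). Not NE.
(Dusk, Mixed): Species 1 can switch to Night (5 → 10). Not NE.
(Night, Dusk): Species 1 can switch to Dusk (5 → 6). Not NE.
(Night, Night): Species 2 can switch to Dusk (7 → 16). Not NE.
(Night, Mixed): Species 1 gets 10, best alternative 9; Species 2 gets 19, best alternative 16. No profitable deviation — NE.
(Mixed, Dusk): Species 1 can switch to Dusk (1 → 6). Not NE.
(Mixed, Night): Species 1 can switch to Night (17 → 18). Not NE.
(Mixed, Mixed): Species 1 can switch to Night (9 → 10). Not NE.

The pure Nash equilibria are (Dusk, Dusk) and (Night, Mixed).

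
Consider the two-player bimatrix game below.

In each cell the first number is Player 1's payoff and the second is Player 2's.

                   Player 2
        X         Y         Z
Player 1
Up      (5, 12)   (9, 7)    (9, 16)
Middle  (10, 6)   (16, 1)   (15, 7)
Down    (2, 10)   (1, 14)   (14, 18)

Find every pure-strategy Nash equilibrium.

The unique pure-strategy Nash equilibrium is (Middle, Z).

For each strategy profile, look for a profitable unilateral deviation.
(Up, X): Player 1 can switch to Middle (5 → 10). Not NE.
(Up, Y): Player 1 can switch to Middle (9 → 16). Not NE.
(Up, Z): Player 1 can switch to Middle (9 → 15). Not NE.
(Middle, X): Player 2 can switch to Z (6 → 7). Not NE.
(Middle, Y): Player 2 can switch to X (1 → 6). Not NE.
(Middle, Z): Player 1 gets 15, best alternative 14; Player 2 gets 7, best alternative 6. No profitable deviation — NE.
(Down, X): Player 1 can switch to Up (2 → 5). Not NE.
(Down, Y): Player 1 can switch to Up (1 → 9). Not NE.
(Down, Z): Player 1 can switch to Middle (14 → 15). Not NE.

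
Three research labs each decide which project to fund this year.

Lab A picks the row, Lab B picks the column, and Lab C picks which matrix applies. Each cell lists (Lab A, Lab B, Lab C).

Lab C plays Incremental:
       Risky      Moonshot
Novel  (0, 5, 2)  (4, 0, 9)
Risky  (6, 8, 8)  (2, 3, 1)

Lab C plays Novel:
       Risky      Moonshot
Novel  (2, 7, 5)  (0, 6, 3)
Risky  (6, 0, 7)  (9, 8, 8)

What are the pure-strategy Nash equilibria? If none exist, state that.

(Novel, Risky, Incremental): Lab A can switch to Risky (0 → 6). Not NE.
(Novel, Risky, Novel): Lab A can switch to Risky (2 → 6). Not NE.
(Novel, Moonshot, Incremental): Lab B can switch to Risky (0 → 5). Not NE.
(Novel, Moonshot, Novel): Lab A can switch to Risky (0 → 9). Not NE.
(Risky, Risky, Incremental): Lab A gets 6, best alternative 0; Lab B gets 8, best alternative 3; Lab C gets 8, best alternative 7. No profitable deviation — NE.
(Risky, Risky, Novel): Lab B can switch to Moonshot (0 → 8). Not NE.
(Risky, Moonshot, Incremental): Lab A can switch to Novel (2 → 4). Not NE.
(Risky, Moonshot, Novel): Lab A gets 9, best alternative 0; Lab B gets 8, best alternative 0; Lab C gets 8, best alternative 1. No profitable deviation — NE.

Pure-strategy Nash equilibria: (Risky, Risky, Incremental), (Risky, Moonshot, Novel)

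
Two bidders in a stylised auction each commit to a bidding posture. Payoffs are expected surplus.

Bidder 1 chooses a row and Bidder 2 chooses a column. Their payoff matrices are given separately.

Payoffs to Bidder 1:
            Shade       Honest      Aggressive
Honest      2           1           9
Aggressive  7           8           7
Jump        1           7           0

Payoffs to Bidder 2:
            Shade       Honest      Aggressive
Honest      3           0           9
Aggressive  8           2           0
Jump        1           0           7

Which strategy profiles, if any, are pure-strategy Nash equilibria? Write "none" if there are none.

Bidder 1 against Shade: payoffs 2, 7, 1 → best response Aggressive.
Bidder 1 against Honest: payoffs 1, 8, 7 → best response Aggressive.
Bidder 1 against Aggressive: payoffs 9, 7, 0 → best response Honest.
Bidder 2 against Honest: payoffs 3, 0, 9 → best response Aggressive.
Bidder 2 against Aggressive: payoffs 8, 2, 0 → best response Shade.
Bidder 2 against Jump: payoffs 1, 0, 7 → best response Aggressive.
Mutual best responses: (Honest, Aggressive); (Aggressive, Shade).

The pure Nash equilibria are (Honest, Aggressive) and (Aggressive, Shade).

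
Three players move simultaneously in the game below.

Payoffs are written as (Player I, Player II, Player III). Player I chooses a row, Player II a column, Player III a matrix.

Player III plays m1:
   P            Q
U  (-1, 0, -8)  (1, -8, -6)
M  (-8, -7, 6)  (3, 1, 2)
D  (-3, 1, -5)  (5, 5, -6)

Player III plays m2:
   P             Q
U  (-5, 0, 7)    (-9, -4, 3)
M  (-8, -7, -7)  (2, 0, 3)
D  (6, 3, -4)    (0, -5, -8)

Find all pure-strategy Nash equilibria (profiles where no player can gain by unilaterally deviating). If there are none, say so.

The pure Nash equilibria are (M, Q, m2); (D, P, m2); (D, Q, m1).

Mark each player's best response to every combination of opponents' strategies; a profile where every player is best-responding is a pure Nash equilibrium.
Player I against (P, m1): payoffs -1, -8, -3 → best response U.
Player I against (P, m2): payoffs -5, -8, 6 → best response D.
Player I against (Q, m1): payoffs 1, 3, 5 → best response D.
Player I against (Q, m2): payoffs -9, 2, 0 → best response M.
Player II against (U, m1): payoffs 0, -8 → best response P.
Player II against (U, m2): payoffs 0, -4 → best response P.
Player II against (M, m1): payoffs -7, 1 → best response Q.
Player II against (M, m2): payoffs -7, 0 → best response Q.
Player II against (D, m1): payoffs 1, 5 → best response Q.
Player II against (D, m2): payoffs 3, -5 → best response P.
Player III against (U, P): payoffs -8, 7 → best response m2.
Player III against (U, Q): payoffs -6, 3 → best response m2.
Player III against (M, P): payoffs 6, -7 → best response m1.
Player III against (M, Q): payoffs 2, 3 → best response m2.
Player III against (D, P): payoffs -5, -4 → best response m2.
Player III against (D, Q): payoffs -6, -8 → best response m1.
Mutual best responses: (M, Q, m2); (D, P, m2); (D, Q, m1).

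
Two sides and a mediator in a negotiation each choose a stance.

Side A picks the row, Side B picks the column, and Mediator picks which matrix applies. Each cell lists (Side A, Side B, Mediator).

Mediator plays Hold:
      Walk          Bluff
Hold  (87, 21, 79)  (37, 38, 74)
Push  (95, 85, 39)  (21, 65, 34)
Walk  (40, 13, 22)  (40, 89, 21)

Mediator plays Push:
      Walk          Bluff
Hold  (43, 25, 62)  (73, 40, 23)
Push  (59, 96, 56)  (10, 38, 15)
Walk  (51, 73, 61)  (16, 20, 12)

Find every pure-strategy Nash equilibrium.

(Push, Walk, Push), (Walk, Bluff, Hold)

(Hold, Walk, Hold): Side A can switch to Push (87 → 95). Not NE.
(Hold, Walk, Push): Side A can switch to Push (43 → 59). Not NE.
(Hold, Bluff, Hold): Side A can switch to Walk (37 → 40). Not NE.
(Hold, Bluff, Push): Mediator can switch to Hold (23 → 74). Not NE.
(Push, Walk, Hold): Mediator can switch to Push (39 → 56). Not NE.
(Push, Walk, Push): Side A gets 59, best alternative 51; Side B gets 96, best alternative 38; Mediator gets 56, best alternative 39. No profitable deviation — NE.
(Push, Bluff, Hold): Side A can switch to Hold (21 → 37). Not NE.
(Push, Bluff, Push): Side A can switch to Hold (10 → 73). Not NE.
(Walk, Walk, Hold): Side A can switch to Hold (40 → 87). Not NE.
(Walk, Bluff, Hold): Side A gets 40, best alternative 37; Side B gets 89, best alternative 13; Mediator gets 21, best alternative 12. No profitable deviation — NE.
(The remaining 2 profiles each have a profitable deviation by the same check.)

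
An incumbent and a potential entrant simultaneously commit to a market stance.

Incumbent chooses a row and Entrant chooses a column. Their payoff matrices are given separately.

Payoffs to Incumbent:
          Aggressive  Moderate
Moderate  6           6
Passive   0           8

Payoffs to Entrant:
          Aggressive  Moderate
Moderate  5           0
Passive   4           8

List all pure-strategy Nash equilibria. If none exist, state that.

Pure-strategy Nash equilibria: (Moderate, Aggressive); (Passive, Moderate)

(Moderate, Aggressive): Incumbent gets 6, best alternative 0; Entrant gets 5, best alternative 0. No profitable deviation — NE.
(Moderate, Moderate): Incumbent can switch to Passive (6 → 8). Not NE.
(Passive, Aggressive): Incumbent can switch to Moderate (0 → 6). Not NE.
(Passive, Moderate): Incumbent gets 8, best alternative 6; Entrant gets 8, best alternative 4. No profitable deviation — NE.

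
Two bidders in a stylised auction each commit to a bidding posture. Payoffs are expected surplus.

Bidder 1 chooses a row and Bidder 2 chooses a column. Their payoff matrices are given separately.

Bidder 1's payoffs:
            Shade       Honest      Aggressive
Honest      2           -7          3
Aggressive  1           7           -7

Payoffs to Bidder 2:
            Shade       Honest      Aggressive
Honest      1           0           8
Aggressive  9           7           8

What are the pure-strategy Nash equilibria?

The unique pure-strategy Nash equilibrium is (Honest, Aggressive).

(Honest, Shade): Bidder 2 can switch to Aggressive (1 → 8). Not NE.
(Honest, Honest): Bidder 1 can switch to Aggressive (-7 → 7). Not NE.
(Honest, Aggressive): Bidder 1 gets 3, best alternative -7; Bidder 2 gets 8, best alternative 1. No profitable deviation — NE.
(Aggressive, Shade): Bidder 1 can switch to Honest (1 → 2). Not NE.
(Aggressive, Honest): Bidder 2 can switch to Shade (7 → 9). Not NE.
(Aggressive, Aggressive): Bidder 1 can switch to Honest (-7 → 3). Not NE.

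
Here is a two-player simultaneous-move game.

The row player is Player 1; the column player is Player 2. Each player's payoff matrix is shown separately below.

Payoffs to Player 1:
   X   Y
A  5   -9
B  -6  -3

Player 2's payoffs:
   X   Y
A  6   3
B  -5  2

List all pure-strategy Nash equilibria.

Pure-strategy Nash equilibria: (A, X), (B, Y)

Mark each player's best response to every combination of opponents' strategies; a profile where every player is best-responding is a pure Nash equilibrium.
Player 1 against X: payoffs 5, -6 → best response A.
Player 1 against Y: payoffs -9, -3 → best response B.
Player 2 against A: payoffs 6, 3 → best response X.
Player 2 against B: payoffs -5, 2 → best response Y.
Mutual best responses: (A, X); (B, Y).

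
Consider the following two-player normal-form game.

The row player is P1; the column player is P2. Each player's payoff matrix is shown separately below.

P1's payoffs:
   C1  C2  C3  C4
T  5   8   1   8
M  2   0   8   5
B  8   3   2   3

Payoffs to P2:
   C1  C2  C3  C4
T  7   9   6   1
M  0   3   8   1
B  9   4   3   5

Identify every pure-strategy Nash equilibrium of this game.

(T, C2), (M, C3), (B, C1)

Check each profile: it is a Nash equilibrium iff no player can strictly gain by switching unilaterally.
(T, C1): P1 can switch to B (5 → 8). Not NE.
(T, C2): P1 gets 8, best alternative 3; P2 gets 9, best alternative 7. No profitable deviation — NE.
(T, C3): P1 can switch to M (1 → 8). Not NE.
(T, C4): P2 can switch to C1 (1 → 7). Not NE.
(M, C1): P1 can switch to T (2 → 5). Not NE.
(M, C2): P1 can switch to T (0 → 8). Not NE.
(M, C3): P1 gets 8, best alternative 2; P2 gets 8, best alternative 3. No profitable deviation — NE.
(M, C4): P1 can switch to T (5 → 8). Not NE.
(B, C1): P1 gets 8, best alternative 5; P2 gets 9, best alternative 5. No profitable deviation — NE.
(B, C2): P1 can switch to T (3 → 8). Not NE.
(B, C3): P1 can switch to M (2 → 8). Not NE.
(B, C4): P1 can switch to T (3 → 8). Not NE.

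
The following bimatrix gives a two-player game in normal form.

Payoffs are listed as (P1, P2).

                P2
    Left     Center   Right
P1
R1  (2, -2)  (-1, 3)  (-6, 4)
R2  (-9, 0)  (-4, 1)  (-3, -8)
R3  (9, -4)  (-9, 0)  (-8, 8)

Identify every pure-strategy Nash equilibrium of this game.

There is no pure-strategy Nash equilibrium.

For each strategy profile, look for a profitable unilateral deviation.
(R1, Left): P1 can switch to R3 (2 → 9). Not NE.
(R1, Center): P2 can switch to Right (3 → 4). Not NE.
(R1, Right): P1 can switch to R2 (-6 → -3). Not NE.
(R2, Left): P1 can switch to R1 (-9 → 2). Not NE.
(R2, Center): P1 can switch to R1 (-4 → -1). Not NE.
(R2, Right): P2 can switch to Left (-8 → 0). Not NE.
(R3, Left): P2 can switch to Center (-4 → 0). Not NE.
(R3, Center): P1 can switch to R1 (-9 → -1). Not NE.
(The remaining 1 profile has a profitable deviation by the same check.)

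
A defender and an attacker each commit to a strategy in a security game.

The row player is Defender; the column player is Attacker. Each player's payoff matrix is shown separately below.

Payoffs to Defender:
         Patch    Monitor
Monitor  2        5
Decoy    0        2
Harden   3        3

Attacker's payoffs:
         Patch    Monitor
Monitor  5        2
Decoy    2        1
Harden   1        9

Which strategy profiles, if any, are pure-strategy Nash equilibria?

No pure-strategy Nash equilibrium.

Defender against Patch: payoffs 2, 0, 3 → best response Harden.
Defender against Monitor: payoffs 5, 2, 3 → best response Monitor.
Attacker against Monitor: payoffs 5, 2 → best response Patch.
Attacker against Decoy: payoffs 2, 1 → best response Patch.
Attacker against Harden: payoffs 1, 9 → best response Monitor.
No profile is a mutual best response for all players.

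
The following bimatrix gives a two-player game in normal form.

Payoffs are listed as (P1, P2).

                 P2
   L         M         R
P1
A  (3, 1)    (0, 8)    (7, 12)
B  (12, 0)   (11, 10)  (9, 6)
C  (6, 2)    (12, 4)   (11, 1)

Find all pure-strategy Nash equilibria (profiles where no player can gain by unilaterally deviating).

The unique pure-strategy Nash equilibrium is (C, M).

(A, L): P1 can switch to B (3 → 12). Not NE.
(A, M): P1 can switch to B (0 → 11). Not NE.
(A, R): P1 can switch to B (7 → 9). Not NE.
(B, L): P2 can switch to M (0 → 10). Not NE.
(B, M): P1 can switch to C (11 → 12). Not NE.
(B, R): P1 can switch to C (9 → 11). Not NE.
(C, L): P1 can switch to B (6 → 12). Not NE.
(C, M): P1 gets 12, best alternative 11; P2 gets 4, best alternative 2. No profitable deviation — NE.
(C, R): P2 can switch to L (1 → 2). Not NE.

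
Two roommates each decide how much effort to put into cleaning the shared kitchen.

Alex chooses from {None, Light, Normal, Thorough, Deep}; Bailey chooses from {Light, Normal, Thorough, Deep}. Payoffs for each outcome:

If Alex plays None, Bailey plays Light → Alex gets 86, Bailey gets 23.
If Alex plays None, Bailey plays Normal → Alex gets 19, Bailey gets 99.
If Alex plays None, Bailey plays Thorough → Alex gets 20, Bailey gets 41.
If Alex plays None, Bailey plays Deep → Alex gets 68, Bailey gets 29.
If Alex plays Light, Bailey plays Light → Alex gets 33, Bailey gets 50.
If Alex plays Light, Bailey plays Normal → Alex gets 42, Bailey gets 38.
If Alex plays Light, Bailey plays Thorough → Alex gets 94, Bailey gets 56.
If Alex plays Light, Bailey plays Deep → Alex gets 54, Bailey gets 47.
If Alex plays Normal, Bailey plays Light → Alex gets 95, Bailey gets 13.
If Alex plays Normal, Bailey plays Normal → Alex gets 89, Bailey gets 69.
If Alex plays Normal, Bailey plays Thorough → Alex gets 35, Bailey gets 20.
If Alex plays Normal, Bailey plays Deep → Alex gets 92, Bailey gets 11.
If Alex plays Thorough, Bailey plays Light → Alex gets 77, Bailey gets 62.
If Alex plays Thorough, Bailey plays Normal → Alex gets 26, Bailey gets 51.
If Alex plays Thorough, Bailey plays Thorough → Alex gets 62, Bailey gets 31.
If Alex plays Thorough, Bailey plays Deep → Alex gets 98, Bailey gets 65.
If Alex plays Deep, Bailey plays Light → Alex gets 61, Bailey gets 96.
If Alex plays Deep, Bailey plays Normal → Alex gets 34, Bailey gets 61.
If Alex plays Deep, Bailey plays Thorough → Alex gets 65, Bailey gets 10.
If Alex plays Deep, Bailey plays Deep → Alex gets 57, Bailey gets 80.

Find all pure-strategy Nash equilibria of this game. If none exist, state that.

Pure-strategy Nash equilibria: (Light, Thorough), (Normal, Normal), (Thorough, Deep)

(None, Light): Alex can switch to Normal (86 → 95). Not NE.
(None, Normal): Alex can switch to Light (19 → 42). Not NE.
(None, Thorough): Alex can switch to Light (20 → 94). Not NE.
(None, Deep): Alex can switch to Normal (68 → 92). Not NE.
(Light, Light): Alex can switch to None (33 → 86). Not NE.
(Light, Normal): Alex can switch to Normal (42 → 89). Not NE.
(Light, Thorough): Alex gets 94, best alternative 65; Bailey gets 56, best alternative 50. No profitable deviation — NE.
(Light, Deep): Alex can switch to None (54 → 68). Not NE.
(Normal, Light): Bailey can switch to Normal (13 → 69). Not NE.
(Normal, Normal): Alex gets 89, best alternative 42; Bailey gets 69, best alternative 20. No profitable deviation — NE.
(Normal, Thorough): Alex can switch to Light (35 → 94). Not NE.
(Normal, Deep): Alex can switch to Thorough (92 → 98). Not NE.
(Thorough, Light): Alex can switch to None (77 → 86). Not NE.
(Thorough, Normal): Alex can switch to Light (26 → 42). Not NE.
(Thorough, Deep): Alex gets 98, best alternative 92; Bailey gets 65, best alternative 62. No profitable deviation — NE.
(The remaining 5 profiles each have a profitable deviation by the same check.)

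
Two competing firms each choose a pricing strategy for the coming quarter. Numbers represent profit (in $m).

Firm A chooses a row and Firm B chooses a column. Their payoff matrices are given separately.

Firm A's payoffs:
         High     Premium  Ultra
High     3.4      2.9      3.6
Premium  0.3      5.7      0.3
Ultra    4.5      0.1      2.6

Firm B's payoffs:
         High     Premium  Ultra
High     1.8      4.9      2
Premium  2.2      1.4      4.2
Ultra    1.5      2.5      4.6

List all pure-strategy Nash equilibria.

none

(High, High): Firm A can switch to Ultra (3.4 → 4.5). Not NE.
(High, Premium): Firm A can switch to Premium (2.9 → 5.7). Not NE.
(High, Ultra): Firm B can switch to Premium (2 → 4.9). Not NE.
(Premium, High): Firm A can switch to High (0.3 → 3.4). Not NE.
(Premium, Premium): Firm B can switch to High (1.4 → 2.2). Not NE.
(Premium, Ultra): Firm A can switch to High (0.3 → 3.6). Not NE.
(Ultra, High): Firm B can switch to Premium (1.5 → 2.5). Not NE.
(Ultra, Premium): Firm A can switch to High (0.1 → 2.9). Not NE.
(Ultra, Ultra): Firm A can switch to High (2.6 → 3.6). Not NE.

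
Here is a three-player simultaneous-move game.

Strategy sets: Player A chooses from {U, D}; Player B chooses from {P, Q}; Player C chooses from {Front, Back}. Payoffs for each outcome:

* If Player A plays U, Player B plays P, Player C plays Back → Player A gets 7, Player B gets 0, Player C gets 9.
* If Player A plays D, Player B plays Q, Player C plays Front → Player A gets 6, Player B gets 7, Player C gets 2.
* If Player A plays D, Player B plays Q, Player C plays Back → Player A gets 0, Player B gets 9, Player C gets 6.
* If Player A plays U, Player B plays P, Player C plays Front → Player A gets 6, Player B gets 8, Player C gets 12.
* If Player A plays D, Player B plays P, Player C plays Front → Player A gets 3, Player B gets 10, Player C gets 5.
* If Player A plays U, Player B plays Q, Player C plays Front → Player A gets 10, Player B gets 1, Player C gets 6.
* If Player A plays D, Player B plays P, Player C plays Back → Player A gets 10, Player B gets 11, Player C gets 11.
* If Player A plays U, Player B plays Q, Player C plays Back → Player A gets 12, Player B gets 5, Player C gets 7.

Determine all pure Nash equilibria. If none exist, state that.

(U, P, Front), (U, Q, Back), (D, P, Back)

(U, P, Front): Player A gets 6, best alternative 3; Player B gets 8, best alternative 1; Player C gets 12, best alternative 9. No profitable deviation — NE.
(U, P, Back): Player A can switch to D (7 → 10). Not NE.
(U, Q, Front): Player B can switch to P (1 → 8). Not NE.
(U, Q, Back): Player A gets 12, best alternative 0; Player B gets 5, best alternative 0; Player C gets 7, best alternative 6. No profitable deviation — NE.
(D, P, Front): Player A can switch to U (3 → 6). Not NE.
(D, P, Back): Player A gets 10, best alternative 7; Player B gets 11, best alternative 9; Player C gets 11, best alternative 5. No profitable deviation — NE.
(D, Q, Front): Player A can switch to U (6 → 10). Not NE.
(D, Q, Back): Player A can switch to U (0 → 12). Not NE.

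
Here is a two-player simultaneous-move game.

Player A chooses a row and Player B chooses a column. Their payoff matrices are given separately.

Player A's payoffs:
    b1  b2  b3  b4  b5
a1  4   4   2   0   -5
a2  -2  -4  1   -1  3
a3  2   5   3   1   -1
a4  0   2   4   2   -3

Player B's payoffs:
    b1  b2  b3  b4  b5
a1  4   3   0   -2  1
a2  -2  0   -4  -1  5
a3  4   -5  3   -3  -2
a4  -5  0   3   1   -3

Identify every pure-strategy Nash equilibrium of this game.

The pure Nash equilibria are (a1, b1); (a2, b5); (a4, b3).

Mark each player's best response to every combination of opponents' strategies; a profile where every player is best-responding is a pure Nash equilibrium.
Player A against b1: payoffs 4, -2, 2, 0 → best response a1.
Player A against b2: payoffs 4, -4, 5, 2 → best response a3.
Player A against b3: payoffs 2, 1, 3, 4 → best response a4.
Player A against b4: payoffs 0, -1, 1, 2 → best response a4.
Player A against b5: payoffs -5, 3, -1, -3 → best response a2.
Player B against a1: payoffs 4, 3, 0, -2, 1 → best response b1.
Player B against a2: payoffs -2, 0, -4, -1, 5 → best response b5.
Player B against a3: payoffs 4, -5, 3, -3, -2 → best response b1.
Player B against a4: payoffs -5, 0, 3, 1, -3 → best response b3.
Mutual best responses: (a1, b1); (a2, b5); (a4, b3).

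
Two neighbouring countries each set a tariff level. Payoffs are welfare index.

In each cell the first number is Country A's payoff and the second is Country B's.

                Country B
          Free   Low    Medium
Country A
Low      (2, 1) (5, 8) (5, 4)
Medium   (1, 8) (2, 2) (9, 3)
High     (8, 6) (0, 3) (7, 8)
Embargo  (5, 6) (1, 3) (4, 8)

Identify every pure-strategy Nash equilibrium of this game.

The unique pure-strategy Nash equilibrium is (Low, Low).

(Low, Free): Country A can switch to High (2 → 8). Not NE.
(Low, Low): Country A gets 5, best alternative 2; Country B gets 8, best alternative 4. No profitable deviation — NE.
(Low, Medium): Country A can switch to Medium (5 → 9). Not NE.
(Medium, Free): Country A can switch to Low (1 → 2). Not NE.
(Medium, Low): Country A can switch to Low (2 → 5). Not NE.
(Medium, Medium): Country B can switch to Free (3 → 8). Not NE.
(High, Free): Country B can switch to Medium (6 → 8). Not NE.
(High, Low): Country A can switch to Low (0 → 5). Not NE.
(High, Medium): Country A can switch to Medium (7 → 9). Not NE.
(Embargo, Free): Country A can switch to High (5 → 8). Not NE.
(Embargo, Low): Country A can switch to Low (1 → 5). Not NE.
(The remaining 1 profile has a profitable deviation by the same check.)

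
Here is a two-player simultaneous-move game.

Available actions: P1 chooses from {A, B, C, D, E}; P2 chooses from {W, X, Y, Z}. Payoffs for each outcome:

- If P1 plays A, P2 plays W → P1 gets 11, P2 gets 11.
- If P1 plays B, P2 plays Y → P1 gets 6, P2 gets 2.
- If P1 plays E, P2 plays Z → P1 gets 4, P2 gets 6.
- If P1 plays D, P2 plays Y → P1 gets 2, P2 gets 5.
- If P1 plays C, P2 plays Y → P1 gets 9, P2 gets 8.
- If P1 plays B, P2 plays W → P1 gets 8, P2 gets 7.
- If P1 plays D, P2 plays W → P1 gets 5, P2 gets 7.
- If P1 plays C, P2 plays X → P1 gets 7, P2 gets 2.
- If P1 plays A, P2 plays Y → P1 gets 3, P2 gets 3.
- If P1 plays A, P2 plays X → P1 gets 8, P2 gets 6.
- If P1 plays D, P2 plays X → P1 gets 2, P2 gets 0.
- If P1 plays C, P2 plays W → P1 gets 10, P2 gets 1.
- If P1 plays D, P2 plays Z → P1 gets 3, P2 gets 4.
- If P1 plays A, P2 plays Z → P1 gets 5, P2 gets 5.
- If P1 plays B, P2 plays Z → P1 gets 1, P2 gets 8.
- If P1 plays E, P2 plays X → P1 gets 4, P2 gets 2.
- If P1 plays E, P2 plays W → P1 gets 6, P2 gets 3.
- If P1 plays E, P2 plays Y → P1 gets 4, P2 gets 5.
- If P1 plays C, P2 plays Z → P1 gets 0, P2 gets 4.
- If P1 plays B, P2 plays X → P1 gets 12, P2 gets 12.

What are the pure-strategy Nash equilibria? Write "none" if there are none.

(A, W): P1 gets 11, best alternative 10; P2 gets 11, best alternative 6. No profitable deviation — NE.
(A, X): P1 can switch to B (8 → 12). Not NE.
(A, Y): P1 can switch to B (3 → 6). Not NE.
(A, Z): P2 can switch to W (5 → 11). Not NE.
(B, W): P1 can switch to A (8 → 11). Not NE.
(B, X): P1 gets 12, best alternative 8; P2 gets 12, best alternative 8. No profitable deviation — NE.
(B, Y): P1 can switch to C (6 → 9). Not NE.
(B, Z): P1 can switch to A (1 → 5). Not NE.
(C, W): P1 can switch to A (10 → 11). Not NE.
(C, X): P1 can switch to A (7 → 8). Not NE.
(C, Y): P1 gets 9, best alternative 6; P2 gets 8, best alternative 4. No profitable deviation — NE.
(C, Z): P1 can switch to A (0 → 5). Not NE.
(D, W): P1 can switch to A (5 → 11). Not NE.
(The remaining 7 profiles each have a profitable deviation by the same check.)

Pure-strategy Nash equilibria: (A, W); (B, X); (C, Y)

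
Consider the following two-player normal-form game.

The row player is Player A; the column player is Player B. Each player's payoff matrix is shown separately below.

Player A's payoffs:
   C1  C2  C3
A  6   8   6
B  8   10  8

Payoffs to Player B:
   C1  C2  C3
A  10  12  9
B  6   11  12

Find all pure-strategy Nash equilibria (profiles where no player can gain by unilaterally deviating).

(A, C1): Player A can switch to B (6 → 8). Not NE.
(A, C2): Player A can switch to B (8 → 10). Not NE.
(A, C3): Player A can switch to B (6 → 8). Not NE.
(B, C1): Player B can switch to C2 (6 → 11). Not NE.
(B, C2): Player B can switch to C3 (11 → 12). Not NE.
(B, C3): Player A gets 8, best alternative 6; Player B gets 12, best alternative 11. No profitable deviation — NE.

Pure NE: (B, C3)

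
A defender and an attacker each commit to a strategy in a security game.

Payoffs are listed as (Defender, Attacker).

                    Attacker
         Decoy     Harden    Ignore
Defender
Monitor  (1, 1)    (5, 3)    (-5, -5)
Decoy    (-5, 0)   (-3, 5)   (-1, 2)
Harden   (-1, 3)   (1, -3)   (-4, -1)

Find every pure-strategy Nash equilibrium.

(Monitor, Decoy): Attacker can switch to Harden (1 → 3). Not NE.
(Monitor, Harden): Defender gets 5, best alternative 1; Attacker gets 3, best alternative 1. No profitable deviation — NE.
(Monitor, Ignore): Defender can switch to Decoy (-5 → -1). Not NE.
(Decoy, Decoy): Defender can switch to Monitor (-5 → 1). Not NE.
(Decoy, Harden): Defender can switch to Monitor (-3 → 5). Not NE.
(Decoy, Ignore): Attacker can switch to Harden (2 → 5). Not NE.
(Harden, Decoy): Defender can switch to Monitor (-1 → 1). Not NE.
(The remaining 2 profiles each have a profitable deviation by the same check.)

The unique pure-strategy Nash equilibrium is (Monitor, Harden).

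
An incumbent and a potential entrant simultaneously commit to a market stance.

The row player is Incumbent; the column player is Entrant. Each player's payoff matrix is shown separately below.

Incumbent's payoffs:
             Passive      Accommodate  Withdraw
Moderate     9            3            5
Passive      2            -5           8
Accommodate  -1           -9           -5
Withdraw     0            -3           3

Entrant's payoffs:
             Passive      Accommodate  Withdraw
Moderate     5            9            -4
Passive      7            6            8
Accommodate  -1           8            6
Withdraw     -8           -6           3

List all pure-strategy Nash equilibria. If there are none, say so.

The pure Nash equilibria are (Moderate, Accommodate); (Passive, Withdraw).

For each player, find the best response to each opponent profile; mutual best responses are the pure NE.
Incumbent against Passive: payoffs 9, 2, -1, 0 → best response Moderate.
Incumbent against Accommodate: payoffs 3, -5, -9, -3 → best response Moderate.
Incumbent against Withdraw: payoffs 5, 8, -5, 3 → best response Passive.
Entrant against Moderate: payoffs 5, 9, -4 → best response Accommodate.
Entrant against Passive: payoffs 7, 6, 8 → best response Withdraw.
Entrant against Accommodate: payoffs -1, 8, 6 → best response Accommodate.
Entrant against Withdraw: payoffs -8, -6, 3 → best response Withdraw.
Mutual best responses: (Moderate, Accommodate); (Passive, Withdraw).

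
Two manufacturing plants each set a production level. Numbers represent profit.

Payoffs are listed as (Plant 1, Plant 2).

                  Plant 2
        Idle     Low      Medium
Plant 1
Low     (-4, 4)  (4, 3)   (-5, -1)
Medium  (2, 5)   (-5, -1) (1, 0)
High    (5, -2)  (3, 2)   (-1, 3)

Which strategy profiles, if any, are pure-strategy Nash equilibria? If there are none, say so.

There is no pure-strategy Nash equilibrium.

(Low, Idle): Plant 1 can switch to Medium (-4 → 2). Not NE.
(Low, Low): Plant 2 can switch to Idle (3 → 4). Not NE.
(Low, Medium): Plant 1 can switch to Medium (-5 → 1). Not NE.
(Medium, Idle): Plant 1 can switch to High (2 → 5). Not NE.
(Medium, Low): Plant 1 can switch to Low (-5 → 4). Not NE.
(Medium, Medium): Plant 2 can switch to Idle (0 → 5). Not NE.
(High, Idle): Plant 2 can switch to Low (-2 → 2). Not NE.
(High, Low): Plant 1 can switch to Low (3 → 4). Not NE.
(The remaining 1 profile has a profitable deviation by the same check.)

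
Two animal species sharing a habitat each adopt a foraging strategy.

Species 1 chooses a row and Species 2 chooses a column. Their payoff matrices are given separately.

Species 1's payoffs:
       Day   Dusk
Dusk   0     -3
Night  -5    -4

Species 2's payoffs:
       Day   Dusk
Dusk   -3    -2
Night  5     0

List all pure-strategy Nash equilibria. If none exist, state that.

(Dusk, Day): Species 2 can switch to Dusk (-3 → -2). Not NE.
(Dusk, Dusk): Species 1 gets -3, best alternative -4; Species 2 gets -2, best alternative -3. No profitable deviation — NE.
(Night, Day): Species 1 can switch to Dusk (-5 → 0). Not NE.
(Night, Dusk): Species 1 can switch to Dusk (-4 → -3). Not NE.

(Dusk, Dusk)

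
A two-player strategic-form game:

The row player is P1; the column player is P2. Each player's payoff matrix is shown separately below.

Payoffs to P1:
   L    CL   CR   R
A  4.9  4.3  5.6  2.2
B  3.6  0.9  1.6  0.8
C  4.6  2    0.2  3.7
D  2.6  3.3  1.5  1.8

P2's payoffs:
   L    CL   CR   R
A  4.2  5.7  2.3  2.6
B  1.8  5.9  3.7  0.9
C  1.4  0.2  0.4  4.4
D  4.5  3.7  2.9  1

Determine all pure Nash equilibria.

(A, CL), (C, R)

For each strategy profile, look for a profitable unilateral deviation.
(A, L): P2 can switch to CL (4.2 → 5.7). Not NE.
(A, CL): P1 gets 4.3, best alternative 3.3; P2 gets 5.7, best alternative 4.2. No profitable deviation — NE.
(A, CR): P2 can switch to L (2.3 → 4.2). Not NE.
(A, R): P1 can switch to C (2.2 → 3.7). Not NE.
(B, L): P1 can switch to A (3.6 → 4.9). Not NE.
(B, CL): P1 can switch to A (0.9 → 4.3). Not NE.
(B, CR): P1 can switch to A (1.6 → 5.6). Not NE.
(B, R): P1 can switch to A (0.8 → 2.2). Not NE.
(C, L): P1 can switch to A (4.6 → 4.9). Not NE.
(C, R): P1 gets 3.7, best alternative 2.2; P2 gets 4.4, best alternative 1.4. No profitable deviation — NE.
(The remaining 6 profiles each have a profitable deviation by the same check.)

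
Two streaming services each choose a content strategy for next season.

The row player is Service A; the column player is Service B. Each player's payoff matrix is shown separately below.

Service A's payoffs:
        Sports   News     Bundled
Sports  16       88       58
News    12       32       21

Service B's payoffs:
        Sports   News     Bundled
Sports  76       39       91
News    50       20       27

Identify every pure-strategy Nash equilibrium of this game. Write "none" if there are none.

(Sports, Sports): Service B can switch to Bundled (76 → 91). Not NE.
(Sports, News): Service B can switch to Sports (39 → 76). Not NE.
(Sports, Bundled): Service A gets 58, best alternative 21; Service B gets 91, best alternative 76. No profitable deviation — NE.
(News, Sports): Service A can switch to Sports (12 → 16). Not NE.
(News, News): Service A can switch to Sports (32 → 88). Not NE.
(News, Bundled): Service A can switch to Sports (21 → 58). Not NE.

The unique pure-strategy Nash equilibrium is (Sports, Bundled).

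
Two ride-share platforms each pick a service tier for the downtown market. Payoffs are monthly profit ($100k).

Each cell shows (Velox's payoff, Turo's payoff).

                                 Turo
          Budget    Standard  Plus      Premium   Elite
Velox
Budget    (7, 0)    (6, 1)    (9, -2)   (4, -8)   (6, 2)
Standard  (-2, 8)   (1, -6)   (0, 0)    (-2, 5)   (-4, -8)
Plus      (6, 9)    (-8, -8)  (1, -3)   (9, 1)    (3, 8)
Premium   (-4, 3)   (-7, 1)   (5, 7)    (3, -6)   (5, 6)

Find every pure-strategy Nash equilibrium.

Velox against Budget: payoffs 7, -2, 6, -4 → best response Budget.
Velox against Standard: payoffs 6, 1, -8, -7 → best response Budget.
Velox against Plus: payoffs 9, 0, 1, 5 → best response Budget.
Velox against Premium: payoffs 4, -2, 9, 3 → best response Plus.
Velox against Elite: payoffs 6, -4, 3, 5 → best response Budget.
Turo against Budget: payoffs 0, 1, -2, -8, 2 → best response Elite.
Turo against Standard: payoffs 8, -6, 0, 5, -8 → best response Budget.
Turo against Plus: payoffs 9, -8, -3, 1, 8 → best response Budget.
Turo against Premium: payoffs 3, 1, 7, -6, 6 → best response Plus.
Mutual best responses: (Budget, Elite).

Pure NE: (Budget, Elite)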